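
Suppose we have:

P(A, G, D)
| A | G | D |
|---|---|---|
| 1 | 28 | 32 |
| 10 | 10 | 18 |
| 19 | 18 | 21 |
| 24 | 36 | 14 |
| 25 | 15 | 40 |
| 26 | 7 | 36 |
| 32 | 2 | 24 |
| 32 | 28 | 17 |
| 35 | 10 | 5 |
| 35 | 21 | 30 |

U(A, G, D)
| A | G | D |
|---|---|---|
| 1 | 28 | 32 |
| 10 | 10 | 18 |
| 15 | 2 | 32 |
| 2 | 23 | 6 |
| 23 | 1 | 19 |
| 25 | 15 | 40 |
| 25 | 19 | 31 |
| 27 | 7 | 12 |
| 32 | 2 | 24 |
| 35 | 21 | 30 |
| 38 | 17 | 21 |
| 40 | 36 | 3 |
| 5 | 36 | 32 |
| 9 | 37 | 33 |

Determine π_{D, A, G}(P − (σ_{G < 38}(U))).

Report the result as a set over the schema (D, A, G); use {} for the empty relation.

{(14, 24, 36), (17, 32, 28), (21, 19, 18), (36, 26, 7), (5, 35, 10)}

σ[G < 38]: keep tuples satisfying G < 38 → {(1, 28, 32), (10, 10, 18), (15, 2, 32), (2, 23, 6), (23, 1, 19), (25, 15, 40), (25, 19, 31), (27, 7, 12), (32, 2, 24), (35, 21, 30), (38, 17, 21), (40, 36, 3), (5, 36, 32), (9, 37, 33)}
Taking the difference: {(19, 18, 21), (24, 36, 14), (26, 7, 36), (32, 28, 17), (35, 10, 5)}
π_{D, A, G} gives {(14, 24, 36), (17, 32, 28), (21, 19, 18), (36, 26, 7), (5, 35, 10)}.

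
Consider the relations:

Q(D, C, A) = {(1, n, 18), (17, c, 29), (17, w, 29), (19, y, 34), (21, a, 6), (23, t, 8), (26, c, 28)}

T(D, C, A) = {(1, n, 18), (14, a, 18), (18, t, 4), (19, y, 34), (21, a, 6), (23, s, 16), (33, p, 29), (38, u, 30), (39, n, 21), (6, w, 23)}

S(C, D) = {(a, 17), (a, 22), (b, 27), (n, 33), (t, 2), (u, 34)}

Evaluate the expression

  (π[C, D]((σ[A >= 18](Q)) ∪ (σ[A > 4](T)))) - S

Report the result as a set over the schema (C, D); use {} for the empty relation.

{(a, 14), (a, 21), (c, 17), (c, 26), (n, 1), (n, 39), (p, 33), (s, 23), (u, 38), (w, 17), (w, 6), (y, 19)}

Apply σ_{A >= 18}; surviving tuples: {(1, n, 18), (17, c, 29), (17, w, 29), (19, y, 34), (26, c, 28)}
Apply σ_{A > 4}; surviving tuples: {(1, n, 18), (14, a, 18), (19, y, 34), (21, a, 6), (23, s, 16), (33, p, 29), (38, u, 30), (39, n, 21), (6, w, 23)}
Taking the union: {(1, n, 18), (14, a, 18), (17, c, 29), (17, w, 29), (19, y, 34), (21, a, 6), (23, s, 16), (26, c, 28), (33, p, 29), (38, u, 30), (39, n, 21), (6, w, 23)}
Projecting to C, D: {(a, 14), (a, 21), (c, 17), (c, 26), (n, 1), (n, 39), (p, 33), (s, 23), (u, 38), (w, 17), (w, 6), (y, 19)}
Taking the difference: {(a, 14), (a, 21), (c, 17), (c, 26), (n, 1), (n, 39), (p, 33), (s, 23), (u, 38), (w, 17), (w, 6), (y, 19)}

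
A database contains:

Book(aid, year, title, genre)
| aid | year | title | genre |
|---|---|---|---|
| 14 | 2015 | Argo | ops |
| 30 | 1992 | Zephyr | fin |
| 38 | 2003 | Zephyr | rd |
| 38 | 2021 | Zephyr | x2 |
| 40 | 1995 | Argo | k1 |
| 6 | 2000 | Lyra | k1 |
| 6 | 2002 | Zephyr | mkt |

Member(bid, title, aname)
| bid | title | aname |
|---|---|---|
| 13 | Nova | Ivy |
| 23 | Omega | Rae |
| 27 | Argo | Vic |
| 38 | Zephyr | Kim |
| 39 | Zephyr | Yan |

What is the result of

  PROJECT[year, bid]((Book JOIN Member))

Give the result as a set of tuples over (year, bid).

{(1992, 38), (1992, 39), (1995, 27), (2002, 38), (2002, 39), (2003, 38), (2003, 39), (2015, 27), (2021, 38), (2021, 39)}

Joining Book and Member on title yields {(14, 2015, Argo, ops, 27, Vic), (30, 1992, Zephyr, fin, 38, Kim), (30, 1992, Zephyr, fin, 39, Yan), (38, 2003, Zephyr, rd, 38, Kim), (38, 2003, Zephyr, rd, 39, Yan), (38, 2021, Zephyr, x2, 38, Kim), (38, 2021, Zephyr, x2, 39, Yan), (40, 1995, Argo, k1, 27, Vic), (6, 2002, Zephyr, mkt, 38, Kim), (6, 2002, Zephyr, mkt, 39, Yan)}.
Projecting to year, bid: {(1992, 38), (1992, 39), (1995, 27), (2002, 38), (2002, 39), (2003, 38), (2003, 39), (2015, 27), (2021, 38), (2021, 39)}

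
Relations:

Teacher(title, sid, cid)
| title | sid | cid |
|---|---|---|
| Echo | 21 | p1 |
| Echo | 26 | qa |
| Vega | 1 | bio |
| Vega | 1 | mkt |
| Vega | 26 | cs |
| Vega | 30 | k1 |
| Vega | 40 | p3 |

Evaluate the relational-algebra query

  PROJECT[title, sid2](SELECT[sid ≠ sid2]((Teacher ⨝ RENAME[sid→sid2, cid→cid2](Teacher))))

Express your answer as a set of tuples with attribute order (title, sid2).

ρ[sid→sid2, cid→cid2]: schema becomes (title, sid2, cid2); tuples unchanged.
Joining Teacher and RENAME[sid→sid2, cid→cid2](Teacher) on title yields {(Echo, 21, p1, 21, p1), (Echo, 21, p1, 26, qa), (Echo, 26, qa, 21, p1), (Echo, 26, qa, 26, qa), (Vega, 1, bio, 1, bio), (Vega, 1, bio, 1, mkt), (Vega, 1, bio, 26, cs), (Vega, 1, bio, 30, k1), (Vega, 1, bio, 40, p3), (Vega, 1, mkt, 1, bio), (Vega, 1, mkt, 1, mkt), (Vega, 1, mkt, 26, cs), (Vega, 1, mkt, 30, k1), (Vega, 1, mkt, 40, p3), (Vega, 26, cs, 1, bio), (Vega, 26, cs, 1, mkt), (Vega, 26, cs, 26, cs), (Vega, 26, cs, 30, k1), (Vega, 26, cs, 40, p3), (Vega, 30, k1, 1, bio), (Vega, 30, k1, 1, mkt), (Vega, 30, k1, 26, cs), (Vega, 30, k1, 30, k1), (Vega, 30, k1, 40, p3), (Vega, 40, p3, 1, bio), (Vega, 40, p3, 1, mkt), (Vega, 40, p3, 26, cs), (Vega, 40, p3, 30, k1), (Vega, 40, p3, 40, p3)}.
Selection sid ≠ sid2: {(Echo, 21, p1, 26, qa), (Echo, 26, qa, 21, p1), (Vega, 1, bio, 26, cs), (Vega, 1, bio, 30, k1), (Vega, 1, bio, 40, p3), (Vega, 1, mkt, 26, cs), (Vega, 1, mkt, 30, k1), (Vega, 1, mkt, 40, p3), (Vega, 26, cs, 1, bio), (Vega, 26, cs, 1, mkt), (Vega, 26, cs, 30, k1), (Vega, 26, cs, 40, p3), (Vega, 30, k1, 1, bio), (Vega, 30, k1, 1, mkt), (Vega, 30, k1, 26, cs), (Vega, 30, k1, 40, p3), (Vega, 40, p3, 1, bio), (Vega, 40, p3, 1, mkt), (Vega, 40, p3, 26, cs), (Vega, 40, p3, 30, k1)}
Projecting to title, sid2 (14 duplicate(s) eliminated): {(Echo, 21), (Echo, 26), (Vega, 1), (Vega, 26), (Vega, 30), (Vega, 40)}

{(Echo, 21), (Echo, 26), (Vega, 1), (Vega, 26), (Vega, 30), (Vega, 40)}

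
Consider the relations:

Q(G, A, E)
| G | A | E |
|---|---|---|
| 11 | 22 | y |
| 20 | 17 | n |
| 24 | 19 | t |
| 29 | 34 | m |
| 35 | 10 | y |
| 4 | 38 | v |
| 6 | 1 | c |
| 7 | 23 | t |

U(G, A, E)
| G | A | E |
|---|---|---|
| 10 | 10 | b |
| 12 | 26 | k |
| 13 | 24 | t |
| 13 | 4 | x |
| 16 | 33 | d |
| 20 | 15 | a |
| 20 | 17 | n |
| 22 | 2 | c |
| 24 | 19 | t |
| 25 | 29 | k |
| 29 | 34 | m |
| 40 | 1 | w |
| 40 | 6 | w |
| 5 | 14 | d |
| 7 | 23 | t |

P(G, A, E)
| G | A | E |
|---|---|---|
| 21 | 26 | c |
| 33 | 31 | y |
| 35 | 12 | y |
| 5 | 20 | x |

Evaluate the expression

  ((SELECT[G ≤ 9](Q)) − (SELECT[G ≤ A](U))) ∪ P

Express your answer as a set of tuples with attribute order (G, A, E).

{(21, 26, c), (33, 31, y), (35, 12, y), (4, 38, v), (5, 20, x), (6, 1, c)}

σ[G ≤ 9]: keep tuples satisfying G ≤ 9 → {(4, 38, v), (6, 1, c), (7, 23, t)}
σ[G ≤ A]: keep tuples satisfying G ≤ A → {(10, 10, b), (12, 26, k), (13, 24, t), (16, 33, d), (25, 29, k), (29, 34, m), (5, 14, d), (7, 23, t)}
Taking the difference: {(4, 38, v), (6, 1, c)}
Taking the union: {(21, 26, c), (33, 31, y), (35, 12, y), (4, 38, v), (5, 20, x), (6, 1, c)}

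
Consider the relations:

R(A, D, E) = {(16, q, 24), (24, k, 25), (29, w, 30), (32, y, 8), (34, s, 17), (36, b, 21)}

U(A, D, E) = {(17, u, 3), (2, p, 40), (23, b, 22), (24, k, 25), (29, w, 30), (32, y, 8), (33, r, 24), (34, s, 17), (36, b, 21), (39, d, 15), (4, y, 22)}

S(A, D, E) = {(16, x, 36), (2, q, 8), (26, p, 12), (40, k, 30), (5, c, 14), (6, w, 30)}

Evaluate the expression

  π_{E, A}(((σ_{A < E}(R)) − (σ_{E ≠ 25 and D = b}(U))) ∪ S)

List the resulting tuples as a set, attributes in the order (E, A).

Apply σ_{A < E}; surviving tuples: {(16, q, 24), (24, k, 25), (29, w, 30)}
Apply σ_{E ≠ 25 and D = b}; surviving tuples: {(23, b, 22), (36, b, 21)}
Taking the difference: {(16, q, 24), (24, k, 25), (29, w, 30)}
Taking the union: {(16, q, 24), (16, x, 36), (2, q, 8), (24, k, 25), (26, p, 12), (29, w, 30), (40, k, 30), (5, c, 14), (6, w, 30)}
Keep only column(s) E, A: {(12, 26), (14, 5), (24, 16), (25, 24), (30, 29), (30, 40), (30, 6), (36, 16), (8, 2)}

{(12, 26), (14, 5), (24, 16), (25, 24), (30, 29), (30, 40), (30, 6), (36, 16), (8, 2)}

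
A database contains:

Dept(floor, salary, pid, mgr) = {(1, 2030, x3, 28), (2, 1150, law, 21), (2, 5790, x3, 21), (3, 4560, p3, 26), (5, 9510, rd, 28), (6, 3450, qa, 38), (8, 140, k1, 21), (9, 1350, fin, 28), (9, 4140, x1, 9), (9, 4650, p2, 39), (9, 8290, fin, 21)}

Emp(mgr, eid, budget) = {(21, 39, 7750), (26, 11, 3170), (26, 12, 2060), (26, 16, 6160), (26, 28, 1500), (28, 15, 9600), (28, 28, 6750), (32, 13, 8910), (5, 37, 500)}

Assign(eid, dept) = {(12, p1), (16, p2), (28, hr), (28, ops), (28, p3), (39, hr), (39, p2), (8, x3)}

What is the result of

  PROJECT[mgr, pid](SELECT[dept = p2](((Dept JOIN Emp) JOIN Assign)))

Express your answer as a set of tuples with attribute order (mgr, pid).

{(21, fin), (21, k1), (21, law), (21, x3), (26, p3)}

Natural join on mgr: {(1, 2030, x3, 28, 15, 9600), (1, 2030, x3, 28, 28, 6750), (2, 1150, law, 21, 39, 7750), (2, 5790, x3, 21, 39, 7750), (3, 4560, p3, 26, 11, 3170), (3, 4560, p3, 26, 12, 2060), (3, 4560, p3, 26, 16, 6160), (3, 4560, p3, 26, 28, 1500), (5, 9510, rd, 28, 15, 9600), (5, 9510, rd, 28, 28, 6750), (8, 140, k1, 21, 39, 7750), (9, 1350, fin, 28, 15, 9600), (9, 1350, fin, 28, 28, 6750), (9, 8290, fin, 21, 39, 7750)}
Natural join on eid: {(1, 2030, x3, 28, 28, 6750, hr), (1, 2030, x3, 28, 28, 6750, ops), (1, 2030, x3, 28, 28, 6750, p3), (2, 1150, law, 21, 39, 7750, hr), (2, 1150, law, 21, 39, 7750, p2), (2, 5790, x3, 21, 39, 7750, hr), (2, 5790, x3, 21, 39, 7750, p2), (3, 4560, p3, 26, 12, 2060, p1), (3, 4560, p3, 26, 16, 6160, p2), (3, 4560, p3, 26, 28, 1500, hr), (3, 4560, p3, 26, 28, 1500, ops), (3, 4560, p3, 26, 28, 1500, p3), (5, 9510, rd, 28, 28, 6750, hr), (5, 9510, rd, 28, 28, 6750, ops), (5, 9510, rd, 28, 28, 6750, p3), (8, 140, k1, 21, 39, 7750, hr), (8, 140, k1, 21, 39, 7750, p2), (9, 1350, fin, 28, 28, 6750, hr), (9, 1350, fin, 28, 28, 6750, ops), (9, 1350, fin, 28, 28, 6750, p3), (9, 8290, fin, 21, 39, 7750, hr), (9, 8290, fin, 21, 39, 7750, p2)}
Apply σ_{dept = p2}; surviving tuples: {(2, 1150, law, 21, 39, 7750, p2), (2, 5790, x3, 21, 39, 7750, p2), (3, 4560, p3, 26, 16, 6160, p2), (8, 140, k1, 21, 39, 7750, p2), (9, 8290, fin, 21, 39, 7750, p2)}
Keep only column(s) mgr, pid: {(21, fin), (21, k1), (21, law), (21, x3), (26, p3)}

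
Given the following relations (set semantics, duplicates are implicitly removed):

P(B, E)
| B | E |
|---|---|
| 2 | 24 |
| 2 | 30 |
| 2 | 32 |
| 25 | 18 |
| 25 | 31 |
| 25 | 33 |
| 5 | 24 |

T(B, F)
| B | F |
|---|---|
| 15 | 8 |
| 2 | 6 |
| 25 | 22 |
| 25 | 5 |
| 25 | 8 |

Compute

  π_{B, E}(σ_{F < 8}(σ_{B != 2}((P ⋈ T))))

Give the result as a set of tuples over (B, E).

{(25, 18), (25, 31), (25, 33)}

P ⋈ T (natural join on B): {(2, 24, 6), (2, 30, 6), (2, 32, 6), (25, 18, 22), (25, 18, 5), (25, 18, 8), (25, 31, 22), (25, 31, 5), (25, 31, 8), (25, 33, 22), (25, 33, 5), (25, 33, 8)}
Filtering on B != 2 leaves {(25, 18, 22), (25, 18, 5), (25, 18, 8), (25, 31, 22), (25, 31, 5), (25, 31, 8), (25, 33, 22), (25, 33, 5), (25, 33, 8)}.
Filtering on F < 8 leaves {(25, 18, 5), (25, 31, 5), (25, 33, 5)}.
Projecting to B, E: {(25, 18), (25, 31), (25, 33)}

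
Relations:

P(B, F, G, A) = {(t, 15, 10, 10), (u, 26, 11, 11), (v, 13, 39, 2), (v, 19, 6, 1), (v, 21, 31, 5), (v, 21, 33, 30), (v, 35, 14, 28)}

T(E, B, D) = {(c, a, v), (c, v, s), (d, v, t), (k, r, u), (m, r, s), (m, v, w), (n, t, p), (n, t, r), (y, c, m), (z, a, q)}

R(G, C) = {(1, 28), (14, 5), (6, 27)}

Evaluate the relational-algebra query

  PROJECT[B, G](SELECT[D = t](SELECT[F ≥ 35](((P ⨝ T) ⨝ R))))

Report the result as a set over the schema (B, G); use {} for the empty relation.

P ⋈ T (natural join on B): {(t, 15, 10, 10, n, p), (t, 15, 10, 10, n, r), (v, 13, 39, 2, c, s), (v, 13, 39, 2, d, t), (v, 13, 39, 2, m, w), (v, 19, 6, 1, c, s), (v, 19, 6, 1, d, t), (v, 19, 6, 1, m, w), (v, 21, 31, 5, c, s), (v, 21, 31, 5, d, t), (v, 21, 31, 5, m, w), (v, 21, 33, 30, c, s), (v, 21, 33, 30, d, t), (v, 21, 33, 30, m, w), (v, 35, 14, 28, c, s), (v, 35, 14, 28, d, t), (v, 35, 14, 28, m, w)}
(P ⨝ T) ⋈ R (natural join on G): {(v, 19, 6, 1, c, s, 27), (v, 19, 6, 1, d, t, 27), (v, 19, 6, 1, m, w, 27), (v, 35, 14, 28, c, s, 5), (v, 35, 14, 28, d, t, 5), (v, 35, 14, 28, m, w, 5)}
Apply σ_{F ≥ 35}; surviving tuples: {(v, 35, 14, 28, c, s, 5), (v, 35, 14, 28, d, t, 5), (v, 35, 14, 28, m, w, 5)}
Apply σ_{D = t}; surviving tuples: {(v, 35, 14, 28, d, t, 5)}
Keep only column(s) B, G: {(v, 14)}

{(v, 14)}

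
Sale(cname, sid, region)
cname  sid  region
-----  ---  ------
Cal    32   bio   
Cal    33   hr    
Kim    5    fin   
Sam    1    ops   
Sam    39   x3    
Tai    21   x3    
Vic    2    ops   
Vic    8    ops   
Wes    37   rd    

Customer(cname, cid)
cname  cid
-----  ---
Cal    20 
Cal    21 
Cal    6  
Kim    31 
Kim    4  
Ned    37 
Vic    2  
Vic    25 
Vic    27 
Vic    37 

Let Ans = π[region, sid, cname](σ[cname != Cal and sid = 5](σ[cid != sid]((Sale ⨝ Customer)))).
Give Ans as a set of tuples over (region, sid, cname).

{(fin, 5, Kim)}

Joining Sale and Customer on cname yields {(Cal, 32, bio, 20), (Cal, 32, bio, 21), (Cal, 32, bio, 6), (Cal, 33, hr, 20), (Cal, 33, hr, 21), (Cal, 33, hr, 6), (Kim, 5, fin, 31), (Kim, 5, fin, 4), (Vic, 2, ops, 2), (Vic, 2, ops, 25), (Vic, 2, ops, 27), (Vic, 2, ops, 37), (Vic, 8, ops, 2), (Vic, 8, ops, 25), (Vic, 8, ops, 27), (Vic, 8, ops, 37)}.
σ[cid != sid]: keep tuples satisfying cid != sid → {(Cal, 32, bio, 20), (Cal, 32, bio, 21), (Cal, 32, bio, 6), (Cal, 33, hr, 20), (Cal, 33, hr, 21), (Cal, 33, hr, 6), (Kim, 5, fin, 31), (Kim, 5, fin, 4), (Vic, 2, ops, 25), (Vic, 2, ops, 27), (Vic, 2, ops, 37), (Vic, 8, ops, 2), (Vic, 8, ops, 25), (Vic, 8, ops, 27), (Vic, 8, ops, 37)}
σ[cname != Cal and sid = 5]: keep tuples satisfying cname != Cal and sid = 5 → {(Kim, 5, fin, 31), (Kim, 5, fin, 4)}
π[region, sid, cname]: project onto (region, sid, cname) (1 duplicate(s) eliminated) → {(fin, 5, Kim)}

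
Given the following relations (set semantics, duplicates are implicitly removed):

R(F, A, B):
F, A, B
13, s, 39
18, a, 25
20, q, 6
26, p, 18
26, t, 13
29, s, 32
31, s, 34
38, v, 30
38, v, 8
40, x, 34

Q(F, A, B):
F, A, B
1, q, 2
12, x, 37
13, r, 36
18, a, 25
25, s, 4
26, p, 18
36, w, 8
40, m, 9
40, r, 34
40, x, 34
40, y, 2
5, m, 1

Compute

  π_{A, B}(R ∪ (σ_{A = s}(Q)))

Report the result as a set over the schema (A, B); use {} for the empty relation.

Apply σ_{A = s}; surviving tuples: {(25, s, 4)}
Union: {(13, s, 39), (18, a, 25), (20, q, 6), (26, p, 18), (26, t, 13), (29, s, 32), (31, s, 34), (38, v, 30), (38, v, 8), (40, x, 34)} with {(25, s, 4)} → {(13, s, 39), (18, a, 25), (20, q, 6), (25, s, 4), (26, p, 18), (26, t, 13), (29, s, 32), (31, s, 34), (38, v, 30), (38, v, 8), (40, x, 34)}
π_{A, B} gives {(a, 25), (p, 18), (q, 6), (s, 32), (s, 34), (s, 39), (s, 4), (t, 13), (v, 30), (v, 8), (x, 34)}.

{(a, 25), (p, 18), (q, 6), (s, 32), (s, 34), (s, 39), (s, 4), (t, 13), (v, 30), (v, 8), (x, 34)}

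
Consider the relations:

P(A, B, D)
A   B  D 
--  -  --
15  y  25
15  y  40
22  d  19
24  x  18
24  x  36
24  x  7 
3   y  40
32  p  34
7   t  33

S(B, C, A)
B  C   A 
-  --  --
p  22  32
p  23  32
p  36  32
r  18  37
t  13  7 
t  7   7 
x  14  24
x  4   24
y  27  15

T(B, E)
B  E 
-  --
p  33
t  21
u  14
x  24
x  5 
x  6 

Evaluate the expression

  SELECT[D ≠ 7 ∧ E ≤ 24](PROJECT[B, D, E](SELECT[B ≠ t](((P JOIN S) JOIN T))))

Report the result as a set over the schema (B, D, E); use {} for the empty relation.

Natural join on A, B: {(15, y, 25, 27), (15, y, 40, 27), (24, x, 18, 14), (24, x, 18, 4), (24, x, 36, 14), (24, x, 36, 4), (24, x, 7, 14), (24, x, 7, 4), (32, p, 34, 22), (32, p, 34, 23), (32, p, 34, 36), (7, t, 33, 13), (7, t, 33, 7)}
Natural join on B: {(24, x, 18, 14, 24), (24, x, 18, 14, 5), (24, x, 18, 14, 6), (24, x, 18, 4, 24), (24, x, 18, 4, 5), (24, x, 18, 4, 6), (24, x, 36, 14, 24), (24, x, 36, 14, 5), (24, x, 36, 14, 6), (24, x, 36, 4, 24), (24, x, 36, 4, 5), (24, x, 36, 4, 6), (24, x, 7, 14, 24), (24, x, 7, 14, 5), (24, x, 7, 14, 6), (24, x, 7, 4, 24), (24, x, 7, 4, 5), (24, x, 7, 4, 6), (32, p, 34, 22, 33), (32, p, 34, 23, 33), (32, p, 34, 36, 33), (7, t, 33, 13, 21), (7, t, 33, 7, 21)}
Filtering on B ≠ t leaves {(24, x, 18, 14, 24), (24, x, 18, 14, 5), (24, x, 18, 14, 6), (24, x, 18, 4, 24), (24, x, 18, 4, 5), (24, x, 18, 4, 6), (24, x, 36, 14, 24), (24, x, 36, 14, 5), (24, x, 36, 14, 6), (24, x, 36, 4, 24), (24, x, 36, 4, 5), (24, x, 36, 4, 6), (24, x, 7, 14, 24), (24, x, 7, 14, 5), (24, x, 7, 14, 6), (24, x, 7, 4, 24), (24, x, 7, 4, 5), (24, x, 7, 4, 6), (32, p, 34, 22, 33), (32, p, 34, 23, 33), (32, p, 34, 36, 33)}.
Keep only column(s) B, D, E (11 duplicate(s) eliminated): {(p, 34, 33), (x, 18, 24), (x, 18, 5), (x, 18, 6), (x, 36, 24), (x, 36, 5), (x, 36, 6), (x, 7, 24), (x, 7, 5), (x, 7, 6)}
Filtering on D ≠ 7 ∧ E ≤ 24 leaves {(x, 18, 24), (x, 18, 5), (x, 18, 6), (x, 36, 24), (x, 36, 5), (x, 36, 6)}.

{(x, 18, 24), (x, 18, 5), (x, 18, 6), (x, 36, 24), (x, 36, 5), (x, 36, 6)}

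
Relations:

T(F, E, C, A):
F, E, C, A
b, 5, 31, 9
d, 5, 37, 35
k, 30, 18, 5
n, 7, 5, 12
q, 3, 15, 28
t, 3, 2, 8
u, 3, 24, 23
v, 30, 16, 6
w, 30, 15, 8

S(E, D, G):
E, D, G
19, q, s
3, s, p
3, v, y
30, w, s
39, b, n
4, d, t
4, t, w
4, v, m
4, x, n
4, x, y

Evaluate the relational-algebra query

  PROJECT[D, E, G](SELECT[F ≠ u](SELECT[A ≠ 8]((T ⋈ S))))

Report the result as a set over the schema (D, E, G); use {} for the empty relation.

{(s, 3, p), (v, 3, y), (w, 30, s)}

T ⋈ S (natural join on E): {(k, 30, 18, 5, w, s), (q, 3, 15, 28, s, p), (q, 3, 15, 28, v, y), (t, 3, 2, 8, s, p), (t, 3, 2, 8, v, y), (u, 3, 24, 23, s, p), (u, 3, 24, 23, v, y), (v, 30, 16, 6, w, s), (w, 30, 15, 8, w, s)}
σ[A ≠ 8]: keep tuples satisfying A ≠ 8 → {(k, 30, 18, 5, w, s), (q, 3, 15, 28, s, p), (q, 3, 15, 28, v, y), (u, 3, 24, 23, s, p), (u, 3, 24, 23, v, y), (v, 30, 16, 6, w, s)}
σ[F ≠ u]: keep tuples satisfying F ≠ u → {(k, 30, 18, 5, w, s), (q, 3, 15, 28, s, p), (q, 3, 15, 28, v, y), (v, 30, 16, 6, w, s)}
π[D, E, G]: project onto (D, E, G) (1 duplicate(s) eliminated) → {(s, 3, p), (v, 3, y), (w, 30, s)}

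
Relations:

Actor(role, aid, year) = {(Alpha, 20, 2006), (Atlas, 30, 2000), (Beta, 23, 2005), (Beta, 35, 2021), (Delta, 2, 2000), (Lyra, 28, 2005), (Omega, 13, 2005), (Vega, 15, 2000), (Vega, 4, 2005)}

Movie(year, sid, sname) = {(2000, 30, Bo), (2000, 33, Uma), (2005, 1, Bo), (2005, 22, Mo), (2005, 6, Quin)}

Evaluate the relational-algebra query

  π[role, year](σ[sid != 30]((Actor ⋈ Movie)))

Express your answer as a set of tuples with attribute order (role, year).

Natural join on year: {(Atlas, 30, 2000, 30, Bo), (Atlas, 30, 2000, 33, Uma), (Beta, 23, 2005, 1, Bo), (Beta, 23, 2005, 22, Mo), (Beta, 23, 2005, 6, Quin), (Delta, 2, 2000, 30, Bo), (Delta, 2, 2000, 33, Uma), (Lyra, 28, 2005, 1, Bo), (Lyra, 28, 2005, 22, Mo), (Lyra, 28, 2005, 6, Quin), (Omega, 13, 2005, 1, Bo), (Omega, 13, 2005, 22, Mo), (Omega, 13, 2005, 6, Quin), (Vega, 15, 2000, 30, Bo), (Vega, 15, 2000, 33, Uma), (Vega, 4, 2005, 1, Bo), (Vega, 4, 2005, 22, Mo), (Vega, 4, 2005, 6, Quin)}
Filtering on sid != 30 leaves {(Atlas, 30, 2000, 33, Uma), (Beta, 23, 2005, 1, Bo), (Beta, 23, 2005, 22, Mo), (Beta, 23, 2005, 6, Quin), (Delta, 2, 2000, 33, Uma), (Lyra, 28, 2005, 1, Bo), (Lyra, 28, 2005, 22, Mo), (Lyra, 28, 2005, 6, Quin), (Omega, 13, 2005, 1, Bo), (Omega, 13, 2005, 22, Mo), (Omega, 13, 2005, 6, Quin), (Vega, 15, 2000, 33, Uma), (Vega, 4, 2005, 1, Bo), (Vega, 4, 2005, 22, Mo), (Vega, 4, 2005, 6, Quin)}.
π[role, year]: project onto (role, year) (8 duplicate(s) eliminated) → {(Atlas, 2000), (Beta, 2005), (Delta, 2000), (Lyra, 2005), (Omega, 2005), (Vega, 2000), (Vega, 2005)}

{(Atlas, 2000), (Beta, 2005), (Delta, 2000), (Lyra, 2005), (Omega, 2005), (Vega, 2000), (Vega, 2005)}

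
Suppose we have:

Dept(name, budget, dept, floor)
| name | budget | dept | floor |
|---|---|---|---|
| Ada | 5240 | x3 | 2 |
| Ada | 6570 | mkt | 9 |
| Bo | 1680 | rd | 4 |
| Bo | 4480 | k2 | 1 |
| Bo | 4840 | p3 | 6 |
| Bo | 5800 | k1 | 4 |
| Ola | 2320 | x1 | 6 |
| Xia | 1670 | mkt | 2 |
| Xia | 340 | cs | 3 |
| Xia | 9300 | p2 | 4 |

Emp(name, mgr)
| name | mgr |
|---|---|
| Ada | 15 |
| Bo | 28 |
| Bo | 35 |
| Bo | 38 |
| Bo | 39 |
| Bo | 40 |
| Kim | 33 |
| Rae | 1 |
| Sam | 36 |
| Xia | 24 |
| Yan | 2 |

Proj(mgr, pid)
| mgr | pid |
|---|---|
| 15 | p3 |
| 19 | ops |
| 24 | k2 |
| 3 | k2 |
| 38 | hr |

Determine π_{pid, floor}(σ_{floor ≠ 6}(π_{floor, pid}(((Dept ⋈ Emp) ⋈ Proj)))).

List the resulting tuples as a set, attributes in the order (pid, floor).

Joining Dept and Emp on name yields {(Ada, 5240, x3, 2, 15), (Ada, 6570, mkt, 9, 15), (Bo, 1680, rd, 4, 28), (Bo, 1680, rd, 4, 35), (Bo, 1680, rd, 4, 38), (Bo, 1680, rd, 4, 39), (Bo, 1680, rd, 4, 40), (Bo, 4480, k2, 1, 28), (Bo, 4480, k2, 1, 35), (Bo, 4480, k2, 1, 38), (Bo, 4480, k2, 1, 39), (Bo, 4480, k2, 1, 40), (Bo, 4840, p3, 6, 28), (Bo, 4840, p3, 6, 35), (Bo, 4840, p3, 6, 38), (Bo, 4840, p3, 6, 39), (Bo, 4840, p3, 6, 40), (Bo, 5800, k1, 4, 28), (Bo, 5800, k1, 4, 35), (Bo, 5800, k1, 4, 38), (Bo, 5800, k1, 4, 39), (Bo, 5800, k1, 4, 40), (Xia, 1670, mkt, 2, 24), (Xia, 340, cs, 3, 24), (Xia, 9300, p2, 4, 24)}.
Joining (Dept ⋈ Emp) and Proj on mgr yields {(Ada, 5240, x3, 2, 15, p3), (Ada, 6570, mkt, 9, 15, p3), (Bo, 1680, rd, 4, 38, hr), (Bo, 4480, k2, 1, 38, hr), (Bo, 4840, p3, 6, 38, hr), (Bo, 5800, k1, 4, 38, hr), (Xia, 1670, mkt, 2, 24, k2), (Xia, 340, cs, 3, 24, k2), (Xia, 9300, p2, 4, 24, k2)}.
π_{floor, pid} gives {(1, hr), (2, k2), (2, p3), (3, k2), (4, hr), (4, k2), (6, hr), (9, p3)} (1 duplicate(s) eliminated).
Filtering on floor ≠ 6 leaves {(1, hr), (2, k2), (2, p3), (3, k2), (4, hr), (4, k2), (9, p3)}.
π_{pid, floor} gives {(hr, 1), (hr, 4), (k2, 2), (k2, 3), (k2, 4), (p3, 2), (p3, 9)}.

{(hr, 1), (hr, 4), (k2, 2), (k2, 3), (k2, 4), (p3, 2), (p3, 9)}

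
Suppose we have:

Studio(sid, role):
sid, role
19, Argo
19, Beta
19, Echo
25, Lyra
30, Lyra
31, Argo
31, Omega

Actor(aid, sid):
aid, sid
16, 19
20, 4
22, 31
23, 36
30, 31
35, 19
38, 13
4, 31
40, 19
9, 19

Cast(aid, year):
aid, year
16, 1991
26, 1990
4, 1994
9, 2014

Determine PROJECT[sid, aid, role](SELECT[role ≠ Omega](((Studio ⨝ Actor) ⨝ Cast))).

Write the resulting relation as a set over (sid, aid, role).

{(19, 16, Argo), (19, 16, Beta), (19, 16, Echo), (19, 9, Argo), (19, 9, Beta), (19, 9, Echo), (31, 4, Argo)}

Joining Studio and Actor on sid yields {(19, Argo, 16), (19, Argo, 35), (19, Argo, 40), (19, Argo, 9), (19, Beta, 16), (19, Beta, 35), (19, Beta, 40), (19, Beta, 9), (19, Echo, 16), (19, Echo, 35), (19, Echo, 40), (19, Echo, 9), (31, Argo, 22), (31, Argo, 30), (31, Argo, 4), (31, Omega, 22), (31, Omega, 30), (31, Omega, 4)}.
Joining (Studio ⨝ Actor) and Cast on aid yields {(19, Argo, 16, 1991), (19, Argo, 9, 2014), (19, Beta, 16, 1991), (19, Beta, 9, 2014), (19, Echo, 16, 1991), (19, Echo, 9, 2014), (31, Argo, 4, 1994), (31, Omega, 4, 1994)}.
Filtering on role ≠ Omega leaves {(19, Argo, 16, 1991), (19, Argo, 9, 2014), (19, Beta, 16, 1991), (19, Beta, 9, 2014), (19, Echo, 16, 1991), (19, Echo, 9, 2014), (31, Argo, 4, 1994)}.
Keep only column(s) sid, aid, role: {(19, 16, Argo), (19, 16, Beta), (19, 16, Echo), (19, 9, Argo), (19, 9, Beta), (19, 9, Echo), (31, 4, Argo)}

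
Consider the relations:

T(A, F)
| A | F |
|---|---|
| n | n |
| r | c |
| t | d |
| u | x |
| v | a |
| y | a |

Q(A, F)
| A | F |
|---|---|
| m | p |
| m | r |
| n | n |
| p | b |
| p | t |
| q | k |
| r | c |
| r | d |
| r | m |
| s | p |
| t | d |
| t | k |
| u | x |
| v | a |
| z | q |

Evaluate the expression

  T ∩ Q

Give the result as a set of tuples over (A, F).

Taking the intersection: {(n, n), (r, c), (t, d), (u, x), (v, a)}

{(n, n), (r, c), (t, d), (u, x), (v, a)}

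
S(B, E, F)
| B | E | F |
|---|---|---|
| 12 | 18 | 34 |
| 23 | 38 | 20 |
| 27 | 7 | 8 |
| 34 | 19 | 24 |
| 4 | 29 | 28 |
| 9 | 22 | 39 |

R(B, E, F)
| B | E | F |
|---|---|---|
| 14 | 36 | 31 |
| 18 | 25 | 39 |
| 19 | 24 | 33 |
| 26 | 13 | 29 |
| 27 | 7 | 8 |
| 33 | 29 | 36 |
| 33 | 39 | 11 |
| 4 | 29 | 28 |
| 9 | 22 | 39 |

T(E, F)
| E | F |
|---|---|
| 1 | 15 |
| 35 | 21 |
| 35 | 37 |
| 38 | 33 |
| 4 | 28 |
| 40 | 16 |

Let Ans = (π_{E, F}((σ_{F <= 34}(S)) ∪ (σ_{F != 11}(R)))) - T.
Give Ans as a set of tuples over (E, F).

Filtering on F <= 34 leaves {(12, 18, 34), (23, 38, 20), (27, 7, 8), (34, 19, 24), (4, 29, 28)}.
Filtering on F != 11 leaves {(14, 36, 31), (18, 25, 39), (19, 24, 33), (26, 13, 29), (27, 7, 8), (33, 29, 36), (4, 29, 28), (9, 22, 39)}.
Set union of the two operands is {(12, 18, 34), (14, 36, 31), (18, 25, 39), (19, 24, 33), (23, 38, 20), (26, 13, 29), (27, 7, 8), (33, 29, 36), (34, 19, 24), (4, 29, 28), (9, 22, 39)}.
Projecting to E, F: {(13, 29), (18, 34), (19, 24), (22, 39), (24, 33), (25, 39), (29, 28), (29, 36), (36, 31), (38, 20), (7, 8)}
Set difference of the two operands is {(13, 29), (18, 34), (19, 24), (22, 39), (24, 33), (25, 39), (29, 28), (29, 36), (36, 31), (38, 20), (7, 8)}.

{(13, 29), (18, 34), (19, 24), (22, 39), (24, 33), (25, 39), (29, 28), (29, 36), (36, 31), (38, 20), (7, 8)}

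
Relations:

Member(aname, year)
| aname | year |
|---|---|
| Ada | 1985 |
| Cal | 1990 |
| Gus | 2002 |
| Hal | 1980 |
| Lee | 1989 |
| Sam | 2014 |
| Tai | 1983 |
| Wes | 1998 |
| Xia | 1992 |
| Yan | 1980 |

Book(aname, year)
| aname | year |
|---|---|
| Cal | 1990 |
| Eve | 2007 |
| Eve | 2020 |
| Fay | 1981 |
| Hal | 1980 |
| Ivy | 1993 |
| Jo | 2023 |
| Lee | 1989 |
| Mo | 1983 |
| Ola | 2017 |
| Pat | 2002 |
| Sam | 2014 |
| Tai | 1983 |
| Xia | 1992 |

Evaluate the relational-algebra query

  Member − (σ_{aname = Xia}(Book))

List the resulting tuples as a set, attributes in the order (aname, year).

{(Ada, 1985), (Cal, 1990), (Gus, 2002), (Hal, 1980), (Lee, 1989), (Sam, 2014), (Tai, 1983), (Wes, 1998), (Yan, 1980)}

Apply σ_{aname = Xia}; surviving tuples: {(Xia, 1992)}
Taking the difference: {(Ada, 1985), (Cal, 1990), (Gus, 2002), (Hal, 1980), (Lee, 1989), (Sam, 2014), (Tai, 1983), (Wes, 1998), (Yan, 1980)}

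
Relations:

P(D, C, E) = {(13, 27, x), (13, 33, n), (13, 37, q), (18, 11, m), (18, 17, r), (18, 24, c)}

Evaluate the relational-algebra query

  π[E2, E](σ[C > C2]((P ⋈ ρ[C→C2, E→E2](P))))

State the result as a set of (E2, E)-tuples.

ρ[C→C2, E→E2]: schema becomes (D, C2, E2); tuples unchanged.
P ⋈ ρ[C→C2, E→E2](P) (natural join on D): {(13, 27, x, 27, x), (13, 27, x, 33, n), (13, 27, x, 37, q), (13, 33, n, 27, x), (13, 33, n, 33, n), (13, 33, n, 37, q), (13, 37, q, 27, x), (13, 37, q, 33, n), (13, 37, q, 37, q), (18, 11, m, 11, m), (18, 11, m, 17, r), (18, 11, m, 24, c), (18, 17, r, 11, m), (18, 17, r, 17, r), (18, 17, r, 24, c), (18, 24, c, 11, m), (18, 24, c, 17, r), (18, 24, c, 24, c)}
Filtering on C > C2 leaves {(13, 33, n, 27, x), (13, 37, q, 27, x), (13, 37, q, 33, n), (18, 17, r, 11, m), (18, 24, c, 11, m), (18, 24, c, 17, r)}.
Projecting to E2, E: {(m, c), (m, r), (n, q), (r, c), (x, n), (x, q)}

{(m, c), (m, r), (n, q), (r, c), (x, n), (x, q)}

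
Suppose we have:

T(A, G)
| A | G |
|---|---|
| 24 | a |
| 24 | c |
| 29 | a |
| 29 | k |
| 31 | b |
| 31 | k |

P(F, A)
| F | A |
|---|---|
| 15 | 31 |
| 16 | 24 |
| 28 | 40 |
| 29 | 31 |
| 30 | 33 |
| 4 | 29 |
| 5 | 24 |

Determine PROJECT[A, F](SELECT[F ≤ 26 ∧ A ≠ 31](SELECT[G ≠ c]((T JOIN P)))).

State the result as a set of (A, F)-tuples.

{(24, 16), (24, 5), (29, 4)}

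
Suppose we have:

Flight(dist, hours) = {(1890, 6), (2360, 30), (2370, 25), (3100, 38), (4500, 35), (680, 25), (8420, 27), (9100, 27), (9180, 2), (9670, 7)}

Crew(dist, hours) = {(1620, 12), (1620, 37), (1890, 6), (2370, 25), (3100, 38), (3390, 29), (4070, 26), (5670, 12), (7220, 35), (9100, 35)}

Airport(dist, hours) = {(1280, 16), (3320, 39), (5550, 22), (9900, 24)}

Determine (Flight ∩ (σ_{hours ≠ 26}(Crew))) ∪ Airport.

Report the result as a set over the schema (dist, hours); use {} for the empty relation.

Filtering on hours ≠ 26 leaves {(1620, 12), (1620, 37), (1890, 6), (2370, 25), (3100, 38), (3390, 29), (5670, 12), (7220, 35), (9100, 35)}.
Taking the intersection: {(1890, 6), (2370, 25), (3100, 38)}
Taking the union: {(1280, 16), (1890, 6), (2370, 25), (3100, 38), (3320, 39), (5550, 22), (9900, 24)}

{(1280, 16), (1890, 6), (2370, 25), (3100, 38), (3320, 39), (5550, 22), (9900, 24)}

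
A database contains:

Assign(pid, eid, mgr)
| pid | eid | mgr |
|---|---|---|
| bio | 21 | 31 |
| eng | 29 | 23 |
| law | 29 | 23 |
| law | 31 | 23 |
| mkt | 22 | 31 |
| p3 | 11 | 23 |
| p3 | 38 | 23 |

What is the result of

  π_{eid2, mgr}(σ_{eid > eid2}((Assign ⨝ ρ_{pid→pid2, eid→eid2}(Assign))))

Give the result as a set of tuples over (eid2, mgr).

{(11, 23), (21, 31), (29, 23), (31, 23)}

ρ[pid→pid2, eid→eid2]: schema becomes (pid2, eid2, mgr); tuples unchanged.
Natural join on mgr: {(bio, 21, 31, bio, 21), (bio, 21, 31, mkt, 22), (eng, 29, 23, eng, 29), (eng, 29, 23, law, 29), (eng, 29, 23, law, 31), (eng, 29, 23, p3, 11), (eng, 29, 23, p3, 38), (law, 29, 23, eng, 29), (law, 29, 23, law, 29), (law, 29, 23, law, 31), (law, 29, 23, p3, 11), (law, 29, 23, p3, 38), (law, 31, 23, eng, 29), (law, 31, 23, law, 29), (law, 31, 23, law, 31), (law, 31, 23, p3, 11), (law, 31, 23, p3, 38), (mkt, 22, 31, bio, 21), (mkt, 22, 31, mkt, 22), (p3, 11, 23, eng, 29), (p3, 11, 23, law, 29), (p3, 11, 23, law, 31), (p3, 11, 23, p3, 11), (p3, 11, 23, p3, 38), (p3, 38, 23, eng, 29), (p3, 38, 23, law, 29), (p3, 38, 23, law, 31), (p3, 38, 23, p3, 11), (p3, 38, 23, p3, 38)}
σ[eid > eid2]: keep tuples satisfying eid > eid2 → {(eng, 29, 23, p3, 11), (law, 29, 23, p3, 11), (law, 31, 23, eng, 29), (law, 31, 23, law, 29), (law, 31, 23, p3, 11), (mkt, 22, 31, bio, 21), (p3, 38, 23, eng, 29), (p3, 38, 23, law, 29), (p3, 38, 23, law, 31), (p3, 38, 23, p3, 11)}
π_{eid2, mgr} gives {(11, 23), (21, 31), (29, 23), (31, 23)} (6 duplicate(s) eliminated).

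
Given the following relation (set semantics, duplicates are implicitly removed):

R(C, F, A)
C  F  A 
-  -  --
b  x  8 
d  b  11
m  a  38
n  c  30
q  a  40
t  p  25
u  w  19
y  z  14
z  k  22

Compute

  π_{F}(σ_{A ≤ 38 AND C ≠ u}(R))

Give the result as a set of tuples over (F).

{a, b, c, k, p, x, z}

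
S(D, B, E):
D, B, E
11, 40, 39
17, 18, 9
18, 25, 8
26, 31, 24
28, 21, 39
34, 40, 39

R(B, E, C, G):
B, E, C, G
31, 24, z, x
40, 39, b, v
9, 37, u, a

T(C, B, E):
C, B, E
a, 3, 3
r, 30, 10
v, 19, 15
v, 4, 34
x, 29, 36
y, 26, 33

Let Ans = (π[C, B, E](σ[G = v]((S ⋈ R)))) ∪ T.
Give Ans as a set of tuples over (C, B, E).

S ⋈ R (natural join on B, E): {(11, 40, 39, b, v), (26, 31, 24, z, x), (34, 40, 39, b, v)}
Apply σ_{G = v}; surviving tuples: {(11, 40, 39, b, v), (34, 40, 39, b, v)}
π_{C, B, E} gives {(b, 40, 39)} (1 duplicate(s) eliminated).
Set union of the two operands is {(a, 3, 3), (b, 40, 39), (r, 30, 10), (v, 19, 15), (v, 4, 34), (x, 29, 36), (y, 26, 33)}.

{(a, 3, 3), (b, 40, 39), (r, 30, 10), (v, 19, 15), (v, 4, 34), (x, 29, 36), (y, 26, 33)}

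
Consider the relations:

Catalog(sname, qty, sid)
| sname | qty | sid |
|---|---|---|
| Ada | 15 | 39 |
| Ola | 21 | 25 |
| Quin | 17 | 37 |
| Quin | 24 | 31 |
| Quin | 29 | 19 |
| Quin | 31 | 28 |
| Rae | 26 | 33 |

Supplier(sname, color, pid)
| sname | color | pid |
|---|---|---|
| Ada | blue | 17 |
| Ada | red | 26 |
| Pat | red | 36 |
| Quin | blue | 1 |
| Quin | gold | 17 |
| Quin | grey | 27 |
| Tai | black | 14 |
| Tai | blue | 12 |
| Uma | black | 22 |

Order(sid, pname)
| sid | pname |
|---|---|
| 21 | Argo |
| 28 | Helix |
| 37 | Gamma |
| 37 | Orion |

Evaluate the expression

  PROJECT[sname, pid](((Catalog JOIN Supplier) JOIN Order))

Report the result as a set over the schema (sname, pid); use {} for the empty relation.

Natural join on sname: {(Ada, 15, 39, blue, 17), (Ada, 15, 39, red, 26), (Quin, 17, 37, blue, 1), (Quin, 17, 37, gold, 17), (Quin, 17, 37, grey, 27), (Quin, 24, 31, blue, 1), (Quin, 24, 31, gold, 17), (Quin, 24, 31, grey, 27), (Quin, 29, 19, blue, 1), (Quin, 29, 19, gold, 17), (Quin, 29, 19, grey, 27), (Quin, 31, 28, blue, 1), (Quin, 31, 28, gold, 17), (Quin, 31, 28, grey, 27)}
Natural join on sid: {(Quin, 17, 37, blue, 1, Gamma), (Quin, 17, 37, blue, 1, Orion), (Quin, 17, 37, gold, 17, Gamma), (Quin, 17, 37, gold, 17, Orion), (Quin, 17, 37, grey, 27, Gamma), (Quin, 17, 37, grey, 27, Orion), (Quin, 31, 28, blue, 1, Helix), (Quin, 31, 28, gold, 17, Helix), (Quin, 31, 28, grey, 27, Helix)}
π[sname, pid]: project onto (sname, pid) (6 duplicate(s) eliminated) → {(Quin, 1), (Quin, 17), (Quin, 27)}

{(Quin, 1), (Quin, 17), (Quin, 27)}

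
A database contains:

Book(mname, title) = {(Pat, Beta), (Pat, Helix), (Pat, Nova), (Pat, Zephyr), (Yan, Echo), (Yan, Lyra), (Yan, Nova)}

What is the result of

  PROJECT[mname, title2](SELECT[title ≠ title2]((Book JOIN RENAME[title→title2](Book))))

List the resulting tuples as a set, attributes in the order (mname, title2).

{(Pat, Beta), (Pat, Helix), (Pat, Nova), (Pat, Zephyr), (Yan, Echo), (Yan, Lyra), (Yan, Nova)}

ρ[title→title2]: schema becomes (mname, title2); tuples unchanged.
Joining Book and RENAME[title→title2](Book) on mname yields {(Pat, Beta, Beta), (Pat, Beta, Helix), (Pat, Beta, Nova), (Pat, Beta, Zephyr), (Pat, Helix, Beta), (Pat, Helix, Helix), (Pat, Helix, Nova), (Pat, Helix, Zephyr), (Pat, Nova, Beta), (Pat, Nova, Helix), (Pat, Nova, Nova), (Pat, Nova, Zephyr), (Pat, Zephyr, Beta), (Pat, Zephyr, Helix), (Pat, Zephyr, Nova), (Pat, Zephyr, Zephyr), (Yan, Echo, Echo), (Yan, Echo, Lyra), (Yan, Echo, Nova), (Yan, Lyra, Echo), (Yan, Lyra, Lyra), (Yan, Lyra, Nova), (Yan, Nova, Echo), (Yan, Nova, Lyra), (Yan, Nova, Nova)}.
Selection title ≠ title2: {(Pat, Beta, Helix), (Pat, Beta, Nova), (Pat, Beta, Zephyr), (Pat, Helix, Beta), (Pat, Helix, Nova), (Pat, Helix, Zephyr), (Pat, Nova, Beta), (Pat, Nova, Helix), (Pat, Nova, Zephyr), (Pat, Zephyr, Beta), (Pat, Zephyr, Helix), (Pat, Zephyr, Nova), (Yan, Echo, Lyra), (Yan, Echo, Nova), (Yan, Lyra, Echo), (Yan, Lyra, Nova), (Yan, Nova, Echo), (Yan, Nova, Lyra)}
π_{mname, title2} gives {(Pat, Beta), (Pat, Helix), (Pat, Nova), (Pat, Zephyr), (Yan, Echo), (Yan, Lyra), (Yan, Nova)} (11 duplicate(s) eliminated).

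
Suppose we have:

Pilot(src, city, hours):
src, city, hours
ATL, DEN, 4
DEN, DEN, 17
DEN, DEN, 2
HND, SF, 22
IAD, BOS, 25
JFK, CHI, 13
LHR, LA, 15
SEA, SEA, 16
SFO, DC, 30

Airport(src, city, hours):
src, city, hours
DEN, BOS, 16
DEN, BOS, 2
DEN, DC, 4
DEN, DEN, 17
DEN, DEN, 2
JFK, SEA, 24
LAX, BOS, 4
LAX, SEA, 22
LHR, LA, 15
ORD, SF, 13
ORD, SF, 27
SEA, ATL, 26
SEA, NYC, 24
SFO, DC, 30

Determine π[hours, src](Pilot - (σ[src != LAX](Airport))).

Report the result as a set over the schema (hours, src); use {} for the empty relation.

{(13, JFK), (16, SEA), (22, HND), (25, IAD), (4, ATL)}

Filtering on src != LAX leaves {(DEN, BOS, 16), (DEN, BOS, 2), (DEN, DC, 4), (DEN, DEN, 17), (DEN, DEN, 2), (JFK, SEA, 24), (LHR, LA, 15), (ORD, SF, 13), (ORD, SF, 27), (SEA, ATL, 26), (SEA, NYC, 24), (SFO, DC, 30)}.
Difference: {(ATL, DEN, 4), (DEN, DEN, 17), (DEN, DEN, 2), (HND, SF, 22), (IAD, BOS, 25), (JFK, CHI, 13), (LHR, LA, 15), (SEA, SEA, 16), (SFO, DC, 30)} with {(DEN, BOS, 16), (DEN, BOS, 2), (DEN, DC, 4), (DEN, DEN, 17), (DEN, DEN, 2), (JFK, SEA, 24), (LHR, LA, 15), (ORD, SF, 13), (ORD, SF, 27), (SEA, ATL, 26), (SEA, NYC, 24), (SFO, DC, 30)} → {(ATL, DEN, 4), (HND, SF, 22), (IAD, BOS, 25), (JFK, CHI, 13), (SEA, SEA, 16)}
Keep only column(s) hours, src: {(13, JFK), (16, SEA), (22, HND), (25, IAD), (4, ATL)}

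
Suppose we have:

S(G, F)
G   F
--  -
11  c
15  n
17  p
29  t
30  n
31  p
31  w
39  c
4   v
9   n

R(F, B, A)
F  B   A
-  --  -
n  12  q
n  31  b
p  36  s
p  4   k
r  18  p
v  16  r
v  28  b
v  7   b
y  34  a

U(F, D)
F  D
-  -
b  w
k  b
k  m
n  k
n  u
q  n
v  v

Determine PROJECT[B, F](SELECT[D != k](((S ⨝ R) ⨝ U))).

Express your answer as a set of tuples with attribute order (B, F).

Natural join on F: {(15, n, 12, q), (15, n, 31, b), (17, p, 36, s), (17, p, 4, k), (30, n, 12, q), (30, n, 31, b), (31, p, 36, s), (31, p, 4, k), (4, v, 16, r), (4, v, 28, b), (4, v, 7, b), (9, n, 12, q), (9, n, 31, b)}
Natural join on F: {(15, n, 12, q, k), (15, n, 12, q, u), (15, n, 31, b, k), (15, n, 31, b, u), (30, n, 12, q, k), (30, n, 12, q, u), (30, n, 31, b, k), (30, n, 31, b, u), (4, v, 16, r, v), (4, v, 28, b, v), (4, v, 7, b, v), (9, n, 12, q, k), (9, n, 12, q, u), (9, n, 31, b, k), (9, n, 31, b, u)}
Apply σ_{D != k}; surviving tuples: {(15, n, 12, q, u), (15, n, 31, b, u), (30, n, 12, q, u), (30, n, 31, b, u), (4, v, 16, r, v), (4, v, 28, b, v), (4, v, 7, b, v), (9, n, 12, q, u), (9, n, 31, b, u)}
Keep only column(s) B, F (4 duplicate(s) eliminated): {(12, n), (16, v), (28, v), (31, n), (7, v)}

{(12, n), (16, v), (28, v), (31, n), (7, v)}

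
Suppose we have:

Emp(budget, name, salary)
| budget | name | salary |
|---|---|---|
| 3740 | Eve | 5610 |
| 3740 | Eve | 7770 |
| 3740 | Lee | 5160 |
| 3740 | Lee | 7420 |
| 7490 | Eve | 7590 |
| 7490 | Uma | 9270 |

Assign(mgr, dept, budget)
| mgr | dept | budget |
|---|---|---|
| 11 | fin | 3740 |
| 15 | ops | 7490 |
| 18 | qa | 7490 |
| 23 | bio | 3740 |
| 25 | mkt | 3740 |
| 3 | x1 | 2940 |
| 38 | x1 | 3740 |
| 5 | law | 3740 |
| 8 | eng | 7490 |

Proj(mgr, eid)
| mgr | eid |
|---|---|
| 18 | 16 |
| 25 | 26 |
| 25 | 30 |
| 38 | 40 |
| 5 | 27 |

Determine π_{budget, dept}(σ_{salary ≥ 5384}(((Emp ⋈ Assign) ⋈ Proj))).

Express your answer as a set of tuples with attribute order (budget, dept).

Natural join on budget: {(3740, Eve, 5610, 11, fin), (3740, Eve, 5610, 23, bio), (3740, Eve, 5610, 25, mkt), (3740, Eve, 5610, 38, x1), (3740, Eve, 5610, 5, law), (3740, Eve, 7770, 11, fin), (3740, Eve, 7770, 23, bio), (3740, Eve, 7770, 25, mkt), (3740, Eve, 7770, 38, x1), (3740, Eve, 7770, 5, law), (3740, Lee, 5160, 11, fin), (3740, Lee, 5160, 23, bio), (3740, Lee, 5160, 25, mkt), (3740, Lee, 5160, 38, x1), (3740, Lee, 5160, 5, law), (3740, Lee, 7420, 11, fin), (3740, Lee, 7420, 23, bio), (3740, Lee, 7420, 25, mkt), (3740, Lee, 7420, 38, x1), (3740, Lee, 7420, 5, law), (7490, Eve, 7590, 15, ops), (7490, Eve, 7590, 18, qa), (7490, Eve, 7590, 8, eng), (7490, Uma, 9270, 15, ops), (7490, Uma, 9270, 18, qa), (7490, Uma, 9270, 8, eng)}
Natural join on mgr: {(3740, Eve, 5610, 25, mkt, 26), (3740, Eve, 5610, 25, mkt, 30), (3740, Eve, 5610, 38, x1, 40), (3740, Eve, 5610, 5, law, 27), (3740, Eve, 7770, 25, mkt, 26), (3740, Eve, 7770, 25, mkt, 30), (3740, Eve, 7770, 38, x1, 40), (3740, Eve, 7770, 5, law, 27), (3740, Lee, 5160, 25, mkt, 26), (3740, Lee, 5160, 25, mkt, 30), (3740, Lee, 5160, 38, x1, 40), (3740, Lee, 5160, 5, law, 27), (3740, Lee, 7420, 25, mkt, 26), (3740, Lee, 7420, 25, mkt, 30), (3740, Lee, 7420, 38, x1, 40), (3740, Lee, 7420, 5, law, 27), (7490, Eve, 7590, 18, qa, 16), (7490, Uma, 9270, 18, qa, 16)}
Apply σ_{salary ≥ 5384}; surviving tuples: {(3740, Eve, 5610, 25, mkt, 26), (3740, Eve, 5610, 25, mkt, 30), (3740, Eve, 5610, 38, x1, 40), (3740, Eve, 5610, 5, law, 27), (3740, Eve, 7770, 25, mkt, 26), (3740, Eve, 7770, 25, mkt, 30), (3740, Eve, 7770, 38, x1, 40), (3740, Eve, 7770, 5, law, 27), (3740, Lee, 7420, 25, mkt, 26), (3740, Lee, 7420, 25, mkt, 30), (3740, Lee, 7420, 38, x1, 40), (3740, Lee, 7420, 5, law, 27), (7490, Eve, 7590, 18, qa, 16), (7490, Uma, 9270, 18, qa, 16)}
π_{budget, dept} gives {(3740, law), (3740, mkt), (3740, x1), (7490, qa)} (10 duplicate(s) eliminated).

{(3740, law), (3740, mkt), (3740, x1), (7490, qa)}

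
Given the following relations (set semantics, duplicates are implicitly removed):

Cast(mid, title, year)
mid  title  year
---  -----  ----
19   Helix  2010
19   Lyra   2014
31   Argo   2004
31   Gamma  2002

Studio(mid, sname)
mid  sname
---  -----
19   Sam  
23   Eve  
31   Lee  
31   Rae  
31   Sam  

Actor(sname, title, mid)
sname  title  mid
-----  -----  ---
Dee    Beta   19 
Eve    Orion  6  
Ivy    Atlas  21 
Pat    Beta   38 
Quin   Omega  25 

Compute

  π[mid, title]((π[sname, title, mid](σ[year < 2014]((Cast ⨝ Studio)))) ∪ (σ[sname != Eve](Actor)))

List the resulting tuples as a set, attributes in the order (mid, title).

{(19, Beta), (19, Helix), (21, Atlas), (25, Omega), (31, Argo), (31, Gamma), (38, Beta)}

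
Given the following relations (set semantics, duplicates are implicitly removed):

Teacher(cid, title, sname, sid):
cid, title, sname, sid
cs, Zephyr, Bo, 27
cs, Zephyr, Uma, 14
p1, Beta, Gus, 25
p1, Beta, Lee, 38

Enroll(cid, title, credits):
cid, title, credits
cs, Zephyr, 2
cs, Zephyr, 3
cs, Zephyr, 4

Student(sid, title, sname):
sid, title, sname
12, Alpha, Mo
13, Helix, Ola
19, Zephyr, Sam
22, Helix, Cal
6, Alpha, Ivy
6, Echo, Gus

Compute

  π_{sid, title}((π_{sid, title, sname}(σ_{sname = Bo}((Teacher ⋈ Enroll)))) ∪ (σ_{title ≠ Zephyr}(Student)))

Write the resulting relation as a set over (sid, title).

Joining Teacher and Enroll on cid, title yields {(cs, Zephyr, Bo, 27, 2), (cs, Zephyr, Bo, 27, 3), (cs, Zephyr, Bo, 27, 4), (cs, Zephyr, Uma, 14, 2), (cs, Zephyr, Uma, 14, 3), (cs, Zephyr, Uma, 14, 4)}.
Apply σ_{sname = Bo}; surviving tuples: {(cs, Zephyr, Bo, 27, 2), (cs, Zephyr, Bo, 27, 3), (cs, Zephyr, Bo, 27, 4)}
π[sid, title, sname]: project onto (sid, title, sname) (2 duplicate(s) eliminated) → {(27, Zephyr, Bo)}
Apply σ_{title ≠ Zephyr}; surviving tuples: {(12, Alpha, Mo), (13, Helix, Ola), (22, Helix, Cal), (6, Alpha, Ivy), (6, Echo, Gus)}
Set union of the two operands is {(12, Alpha, Mo), (13, Helix, Ola), (22, Helix, Cal), (27, Zephyr, Bo), (6, Alpha, Ivy), (6, Echo, Gus)}.
π[sid, title]: project onto (sid, title) → {(12, Alpha), (13, Helix), (22, Helix), (27, Zephyr), (6, Alpha), (6, Echo)}

{(12, Alpha), (13, Helix), (22, Helix), (27, Zephyr), (6, Alpha), (6, Echo)}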